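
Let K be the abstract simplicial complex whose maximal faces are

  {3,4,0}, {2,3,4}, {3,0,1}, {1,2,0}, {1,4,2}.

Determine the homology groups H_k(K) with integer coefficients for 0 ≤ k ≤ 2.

We work with the vertex ordering 0 < 1 < 2 < 3 < 4. The simplices of K, each written with vertices in increasing order, are:

  0-simplices (5): [0], [1], [2], [3], [4]
  1-simplices (10): [0,1], [0,2], [0,3], [0,4], [1,2], [1,3], [1,4], [2,3], [2,4], [3,4]
  2-simplices (5): [0,1,2], [0,1,3], [0,3,4], [1,2,4], [2,3,4]

giving chain groups C_0 ≅ Z^5, C_1 ≅ Z^10, C_2 ≅ Z^5.

Boundary ∂_1: C_1 → C_0 is given by ∂[p,q] = [q] − [p].
The 5×10 boundary matrix has rank 4 and Smith normal form diag(1,1,1,1).

The boundary map ∂_2: C_2 → C_1 acts by ∂[p,q,r] = [q,r] − [p,r] + [p,q]. For instance
  ∂[0,3,4] = [3,4] − [0,4] + [0,3],
  ∂[0,1,3] = [1,3] − [0,3] + [0,1].
As a 10×5 matrix over Z this has rank 5, with invariant factors (1,1,1,1,1).

Computing H_k = (kernel of ∂_k) / (image of ∂_{k+1}):

  H_0: rank C_0 − rank ∂_1 = 5 − 4 = 1, and the invariant factors of ∂_1 are all 1, so H_0 = Z.
  H_1: rank ker ∂_1 − rank ∂_2 = (10 − 4) − 5 = 1, and the invariant factors of ∂_2 are all 1, so H_1 = Z.
  H_2: rank ker ∂_2 − rank ∂_3 = (5 − 5) − 0 = 0, and there is no ∂_3, so H_2 = 0.

As a check, the Euler characteristic is 5 − 10 + 5 = 0, which agrees with 1 − 1 + 0 = 0.

H_0 = Z,  H_1 = Z,  H_2 = 0.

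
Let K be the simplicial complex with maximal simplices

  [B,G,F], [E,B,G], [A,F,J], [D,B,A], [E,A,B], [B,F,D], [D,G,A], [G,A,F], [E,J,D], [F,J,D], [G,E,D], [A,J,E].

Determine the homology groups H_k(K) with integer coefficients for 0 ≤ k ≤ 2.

We work with the vertex ordering A < B < D < E < F < G < J. The simplices of K, each written with vertices in increasing order, are:

  0-simplices (7): A, B, D, E, F, G, J
  1-simplices (18): AB, AD, AE, AF, AG, AJ, BD, BE, BF, BG, DE, DF, DG, DJ, EG, EJ, FG, FJ
  2-simplices (12): ABD, ABE, ADG, AEJ, AFG, AFJ, BDF, BEG, BFG, DEG, DEJ, DFJ

giving chain groups C_0 ≅ Z^7, C_1 ≅ Z^18, C_2 ≅ Z^12.

Boundary ∂_1: C_1 → C_0 maps an edge to its endpoints' difference, ∂[p,q] = q − p. For instance
  ∂FG = G − F.
As a 7×18 matrix over Z this has rank 6, with invariant factors (1,1,1,1,1,1).

Boundary ∂_2: C_2 → C_1 maps a triangle to the signed sum of its edges. For instance
  ∂BFG = FG − BG + BF,
  ∂AFJ = FJ − AJ + AF.
The 18×12 boundary matrix has rank 12 and Smith normal form diag(1,1,1,1,1,1,1,1,1,1,1,2).

Computing H_k = (kernel of ∂_k) / (image of ∂_{k+1}):

  H_0: rank C_0 − rank ∂_1 = 7 − 6 = 1, and the invariant factors of ∂_1 are all 1, so H_0 = Z.
  H_1: rank ker ∂_1 − rank ∂_2 = (18 − 6) − 12 = 0, and ∂_2 has invariant factor 2 > 1, so H_1 = Z/2.
  H_2: rank ker ∂_2 − rank ∂_3 = (12 − 12) − 0 = 0, and there is no ∂_3, so H_2 = 0.

(K is a triangulation of the real projective plane RP^2.)

H_0 = Z,  H_1 = Z/2,  H_2 = 0.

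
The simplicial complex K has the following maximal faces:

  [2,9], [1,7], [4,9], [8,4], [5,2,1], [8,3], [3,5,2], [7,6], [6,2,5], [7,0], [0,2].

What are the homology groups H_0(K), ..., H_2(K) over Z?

We work with the vertex ordering 0 < 1 < 2 < 3 < 4 < 5 < 6 < 7 < 8 < 9. The simplices of K, each written with vertices in increasing order, are:

  0-simplices (10): [0], [1], [2], [3], [4], [5], [6], [7], [8], [9]
  1-simplices (15): [0,2], [0,7], [1,2], [1,5], [1,7], [2,3], [2,5], [2,6], [2,9], [3,5], [3,8], [4,8], [4,9], [5,6], [6,7]
  2-simplices (3): [1,2,5], [2,3,5], [2,5,6]

so the chain groups are C_0 ≅ Z^10, C_1 ≅ Z^15, C_2 ≅ Z^3.

The boundary map ∂_1: C_1 → C_0 is given by ∂[p,q] = [q] − [p].
This gives a 10×15 integer matrix of rank 9; reducing to Smith normal form yields diagonal entries (1,1,1,1,1,1,1,1,1).

Boundary ∂_2: C_2 → C_1 sends each 2-simplex [p,q,r] to [q,r] − [p,r] + [p,q]. For instance
  ∂[2,5,6] = [5,6] − [2,6] + [2,5],
  ∂[2,3,5] = [3,5] − [2,5] + [2,3].
The resulting 15×3 matrix has rank 3, and its Smith normal form has invariant factors (1,1,1).

Now H_k = ker ∂_k / im ∂_{k+1}, so:

  H_0: rank C_0 − rank ∂_1 = 10 − 9 = 1, and the invariant factors of ∂_1 are all 1, so H_0 = Z.
  H_1: rank ker ∂_1 − rank ∂_2 = (15 − 9) − 3 = 3, and the invariant factors of ∂_2 are all 1, so H_1 = Z^3.
  H_2: rank ker ∂_2 − rank ∂_3 = (3 − 3) − 0 = 0, and there is no ∂_3, so H_2 = 0.

H_0 ≅ Z,  H_1 ≅ Z^3,  H_2 = 0.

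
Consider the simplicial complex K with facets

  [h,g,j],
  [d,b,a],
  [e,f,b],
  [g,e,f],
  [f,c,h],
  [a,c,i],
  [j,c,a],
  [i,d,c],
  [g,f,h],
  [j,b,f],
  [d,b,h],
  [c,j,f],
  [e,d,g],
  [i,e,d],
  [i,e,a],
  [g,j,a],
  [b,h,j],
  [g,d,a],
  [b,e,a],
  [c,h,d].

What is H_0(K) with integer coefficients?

K has 10 vertices, 30 edges, 20 triangles.
rank ∂_0 = 0, rank ∂_1 = 9 ⇒ b_0 = 10 − 0 − 9 = 1; all invariant factors of ∂_1 are 1 so no torsion. So H_0 ≅ Z.

H_0 ≅ Z.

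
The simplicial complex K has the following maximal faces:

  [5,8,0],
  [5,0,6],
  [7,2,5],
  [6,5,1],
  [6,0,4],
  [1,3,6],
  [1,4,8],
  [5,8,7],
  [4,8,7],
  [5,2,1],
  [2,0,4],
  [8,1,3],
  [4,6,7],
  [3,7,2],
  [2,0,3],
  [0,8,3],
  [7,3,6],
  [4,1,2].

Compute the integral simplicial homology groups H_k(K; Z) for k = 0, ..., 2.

Fix the vertex order 0 < 1 < 2 < 3 < 4 < 5 < 6 < 7 < 8 and write every simplex with vertices in increasing order. Then dim K = 2 and the simplices of K are:

  0-simplices (9): [0], [1], [2], [3], [4], [5], [6], [7], [8]
  1-simplices (27): (27 of them)
  2-simplices (18): [0,2,3], [0,2,4], [0,3,8], [0,4,6], [0,5,6], [0,5,8], [1,2,4], [1,2,5], [1,3,6], [1,3,8], [1,4,8], [1,5,6], [2,3,7], [2,5,7], [3,6,7], [4,6,7], [4,7,8], [5,7,8]

Hence C_0 ≅ Z^9, C_1 ≅ Z^27, C_2 ≅ Z^18.

The boundary map ∂_1: C_1 → C_0 maps an edge to its endpoints' difference, ∂[p,q] = q − p. For instance
  ∂[0,4] = [4] − [0].
This gives a 9×27 integer matrix of rank 8; reducing to Smith normal form yields diagonal entries (1,1,1,1,1,1,1,1).

∂_2: C_2 → C_1 sends each 2-simplex [p,q,r] to [q,r] − [p,r] + [p,q]. For instance
  ∂[1,2,5] = [2,5] − [1,5] + [1,2],
  ∂[0,4,6] = [4,6] − [0,6] + [0,4].
The 27×18 boundary matrix has rank 17 and Smith normal form diag(1,1,1,1,1,1,1,1,1,1,1,1,1,1,1,1,1).

From H_k ≅ ker(∂_k) / im(∂_{k+1}) we obtain:

  H_0: rank C_0 − rank ∂_1 = 9 − 8 = 1, and the invariant factors of ∂_1 are all 1, so H_0 = Z.
  H_1: rank ker ∂_1 − rank ∂_2 = (27 − 8) − 17 = 2, and the invariant factors of ∂_2 are all 1, so H_1 = Z^2.
  H_2: rank ker ∂_2 − rank ∂_3 = (18 − 17) − 0 = 1, and there is no ∂_3, so H_2 = Z.

As a check, the Euler characteristic is 9 − 27 + 18 = 0, which agrees with 1 − 2 + 1 = 0.
(K is a triangulation of the torus T^2.)

H_0 = Z,  H_1 = Z^2,  H_2 = Z.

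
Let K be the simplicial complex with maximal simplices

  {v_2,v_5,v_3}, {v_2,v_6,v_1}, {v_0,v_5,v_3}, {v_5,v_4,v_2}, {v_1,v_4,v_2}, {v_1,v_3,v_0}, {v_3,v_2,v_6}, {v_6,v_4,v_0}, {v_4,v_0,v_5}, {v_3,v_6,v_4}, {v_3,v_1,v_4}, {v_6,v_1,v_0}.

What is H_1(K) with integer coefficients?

Order the vertices as v_0 < v_1 < v_2 < v_3 < v_4 < v_5 < v_6. Listing each simplex with vertices in this order, K has dimension 2 with simplices:

  0-simplices (7): [v_0], [v_1], [v_2], [v_3], [v_4], [v_5], [v_6]
  1-simplices (18): (18 of them)
  2-simplices (12): (12 of them)

so the chain groups are C_0 ≅ Z^7, C_1 ≅ Z^18, C_2 ≅ Z^12.

The boundary map ∂_1: C_1 → C_0 sends each edge [p,q] (with p < q) to q − p.
The resulting 7×18 matrix has rank 6, and its Smith normal form has invariant factors (1,1,1,1,1,1).

The boundary map ∂_2: C_2 → C_1 sends each 2-simplex [p,q,r] to [q,r] − [p,r] + [p,q]. For instance
  ∂[v_1,v_2,v_6] = [v_2,v_6] − [v_1,v_6] + [v_1,v_2],
  ∂[v_0,v_4,v_5] = [v_4,v_5] − [v_0,v_5] + [v_0,v_4].
The 18×12 boundary matrix has rank 12 and Smith normal form diag(1,1,1,1,1,1,1,1,1,1,1,2).

From H_k ≅ ker(∂_k) / im(∂_{k+1}) we obtain:

  H_1: rank ker ∂_1 − rank ∂_2 = (18 − 6) − 12 = 0, and ∂_2 has invariant factor 2 > 1, so H_1 ≅ Z/2.

(K is a triangulation of the real projective plane RP^2.)

H_1 = Z/2.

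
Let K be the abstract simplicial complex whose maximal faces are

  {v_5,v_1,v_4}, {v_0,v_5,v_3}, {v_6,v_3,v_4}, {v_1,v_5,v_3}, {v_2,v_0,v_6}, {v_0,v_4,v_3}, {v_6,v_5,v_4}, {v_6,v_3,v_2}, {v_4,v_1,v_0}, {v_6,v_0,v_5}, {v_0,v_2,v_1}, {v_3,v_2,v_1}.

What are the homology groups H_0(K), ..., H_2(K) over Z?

H_0 = Z,  H_1 = Z/2,  H_2 = 0.

Order the vertices as v_0 < v_1 < v_2 < v_3 < v_4 < v_5 < v_6. Listing each simplex with vertices in this order, K has dimension 2 with simplices:

  0-simplices (7): [v_0], [v_1], [v_2], [v_3], [v_4], [v_5], [v_6]
  1-simplices (18): (18 of them)
  2-simplices (12): (12 of them)

Hence C_0 ≅ Z^7, C_1 ≅ Z^18, C_2 ≅ Z^12.

∂_1: C_1 → C_0 sends each edge [p,q] (with p < q) to q − p.
This gives a 7×18 integer matrix of rank 6; reducing to Smith normal form yields diagonal entries (1,1,1,1,1,1).

The boundary map ∂_2: C_2 → C_1 sends each 2-simplex [p,q,r] to [q,r] − [p,r] + [p,q]. For instance
  ∂[v_2,v_3,v_6] = [v_3,v_6] − [v_2,v_6] + [v_2,v_3],
  ∂[v_0,v_3,v_4] = [v_3,v_4] − [v_0,v_4] + [v_0,v_3].
As a 18×12 matrix over Z this has rank 12, with invariant factors (1,1,1,1,1,1,1,1,1,1,1,2).

Computing H_k = (kernel of ∂_k) / (image of ∂_{k+1}):

  H_0: rank C_0 − rank ∂_1 = 7 − 6 = 1, and the invariant factors of ∂_1 are all 1, so H_0 ≅ Z.
  H_1: rank ker ∂_1 − rank ∂_2 = (18 − 6) − 12 = 0, and ∂_2 has invariant factor 2 > 1, so H_1 ≅ Z/2.
  H_2: rank ker ∂_2 − rank ∂_3 = (12 − 12) − 0 = 0, and there is no ∂_3, so H_2 ≅ 0.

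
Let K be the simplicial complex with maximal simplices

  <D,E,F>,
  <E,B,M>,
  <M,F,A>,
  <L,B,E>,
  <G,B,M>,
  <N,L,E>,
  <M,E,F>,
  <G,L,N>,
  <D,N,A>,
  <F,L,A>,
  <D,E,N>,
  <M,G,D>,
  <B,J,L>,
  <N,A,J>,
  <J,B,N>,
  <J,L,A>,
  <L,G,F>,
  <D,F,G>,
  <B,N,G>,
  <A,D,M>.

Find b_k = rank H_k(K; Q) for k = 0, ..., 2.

b_0 = 1, b_1 = 1, b_2 = 0.

We work with the vertex ordering A < B < D < E < F < G < J < L < M < N. The simplices of K, each written with vertices in increasing order, are:

  0-simplices (10): A, B, D, E, F, G, J, L, M, N
  1-simplices (30): AD, AF, AJ, AL, AM, AN, BE, BG, BJ, BL, BM, BN, DE, DF, DG, DM, DN, EF, EL, EM, EN, FG, FL, FM, GL, GM, GN, JL, JN, LN
  2-simplices (20): ADM, ADN, AFL, AFM, AJL, AJN, BEL, BEM, BGM, BGN, BJL, BJN, DEF, DEN, DFG, DGM, EFM, ELN, FGL, GLN

so the chain groups are C_0 ≅ Z^10, C_1 ≅ Z^30, C_2 ≅ Z^20.

Boundary ∂_1: C_1 → C_0 maps an edge to its endpoints' difference, ∂[p,q] = q − p.
This gives a 10×30 integer matrix of rank 9; reducing to Smith normal form yields diagonal entries (1,1,1,1,1,1,1,1,1).

∂_2: C_2 → C_1 acts by ∂[p,q,r] = [q,r] − [p,r] + [p,q]. For instance
  ∂DEN = EN − DN + DE,
  ∂BEM = EM − BM + BE.
The 30×20 boundary matrix has rank 20 and Smith normal form diag(1,1,1,1,1,1,1,1,1,1,1,1,1,1,1,1,1,1,1,2).

From H_k ≅ ker(∂_k) / im(∂_{k+1}) we obtain:

  H_0: rank C_0 − rank ∂_1 = 10 − 9 = 1, and the invariant factors of ∂_1 are all 1, so H_0 ≅ Z.
  H_1: rank ker ∂_1 − rank ∂_2 = (30 − 9) − 20 = 1, and ∂_2 has invariant factor 2 > 1, so H_1 ≅ Z ⊕ Z/2.
  H_2: rank ker ∂_2 − rank ∂_3 = (20 − 20) − 0 = 0, and there is no ∂_3, so H_2 ≅ 0.

(K is a triangulation of the Klein bottle.)

Hence the Betti numbers are b_0 = 1, b_1 = 1, b_2 = 0.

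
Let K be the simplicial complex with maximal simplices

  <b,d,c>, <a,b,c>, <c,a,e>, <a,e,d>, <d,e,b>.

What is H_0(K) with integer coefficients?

H_0 ≅ Z.

Order the vertices as a < b < c < d < e. Listing each simplex with vertices in this order, K has dimension 2 with simplices:

  0-simplices (5): a, b, c, d, e
  1-simplices (10): ab, ac, ad, ae, bc, bd, be, cd, ce, de
  2-simplices (5): abc, ace, ade, bcd, bde

Hence C_0 ≅ Z^5, C_1 ≅ Z^10, C_2 ≅ Z^5.

The boundary map ∂_1: C_1 → C_0 maps an edge to its endpoints' difference, ∂[p,q] = q − p. For instance
  ∂ad = d − a.
The resulting 5×10 matrix has rank 4, and its Smith normal form has invariant factors (1,1,1,1).

∂_2: C_2 → C_1 maps a triangle to the signed sum of its edges. For instance
  ∂abc = bc − ac + ab,
  ∂ace = ce − ae + ac.
As a 10×5 matrix over Z this has rank 5, with invariant factors (1,1,1,1,1).

From H_k ≅ ker(∂_k) / im(∂_{k+1}) we obtain:

  H_0: rank C_0 − rank ∂_1 = 5 − 4 = 1, and the invariant factors of ∂_1 are all 1, so H_0 = Z.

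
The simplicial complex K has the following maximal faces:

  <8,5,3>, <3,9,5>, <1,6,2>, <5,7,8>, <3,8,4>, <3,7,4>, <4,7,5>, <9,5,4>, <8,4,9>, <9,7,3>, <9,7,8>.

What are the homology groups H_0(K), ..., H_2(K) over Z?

We work with the vertex ordering 1 < 2 < 3 < 4 < 5 < 6 < 7 < 8 < 9. The simplices of K, each written with vertices in increasing order, are:

  0-simplices (9): [1], [2], [3], [4], [5], [6], [7], [8], [9]
  1-simplices (18): [1,2], [1,6], [2,6], [3,4], [3,5], [3,7], [3,8], [3,9], [4,5], [4,7], [4,8], [4,9], [5,7], [5,8], [5,9], [7,8], [7,9], [8,9]
  2-simplices (11): [1,2,6], [3,4,7], [3,4,8], [3,5,8], [3,5,9], [3,7,9], [4,5,7], [4,5,9], [4,8,9], [5,7,8], [7,8,9]

giving chain groups C_0 ≅ Z^9, C_1 ≅ Z^18, C_2 ≅ Z^11.

The boundary map ∂_1: C_1 → C_0 is given by ∂[p,q] = [q] − [p]. For instance
  ∂[1,2] = [2] − [1].
As a 9×18 matrix over Z this has rank 7, with invariant factors (1,1,1,1,1,1,1).

Boundary ∂_2: C_2 → C_1 acts by ∂[p,q,r] = [q,r] − [p,r] + [p,q]. For instance
  ∂[1,2,6] = [2,6] − [1,6] + [1,2],
  ∂[4,5,9] = [5,9] − [4,9] + [4,5].
As a 18×11 matrix over Z this has rank 11, with invariant factors (1,1,1,1,1,1,1,1,1,1,2).

Reading off H_k = ker ∂_k / im ∂_{k+1}:

  H_0: rank C_0 − rank ∂_1 = 9 − 7 = 2, and the invariant factors of ∂_1 are all 1, so H_0 ≅ Z^2.
  H_1: rank ker ∂_1 − rank ∂_2 = (18 − 7) − 11 = 0, and ∂_2 has invariant factor 2 > 1, so H_1 ≅ Z/2Z.
  H_2: rank ker ∂_2 − rank ∂_3 = (11 − 11) − 0 = 0, and there is no ∂_3, so H_2 ≅ 0.

(K is a triangulation of the disjoint union of the real projective plane RP^2 and the 2-simplex.)

H_0 ≅ Z^2,  H_1 ≅ Z/2Z,  H_2 = 0.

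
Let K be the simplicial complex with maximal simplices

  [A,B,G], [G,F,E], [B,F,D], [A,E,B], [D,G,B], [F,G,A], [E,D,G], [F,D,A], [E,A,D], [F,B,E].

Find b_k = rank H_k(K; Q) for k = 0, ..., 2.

b_0 = 1, b_1 = 0, b_2 = 0.

Take the total order A < B < D < E < F < G on the vertex set. Then K (dimension 2) consists of the simplices:

  0-simplices (6): A, B, D, E, F, G
  1-simplices (15): AB, AD, AE, AF, AG, BD, BE, BF, BG, DE, DF, DG, EF, EG, FG
  2-simplices (10): ABE, ABG, ADE, ADF, AFG, BDF, BDG, BEF, DEG, EFG

so the chain groups are C_0 ≅ Z^6, C_1 ≅ Z^15, C_2 ≅ Z^10.

The boundary map ∂_1: C_1 → C_0 is given by ∂[p,q] = [q] − [p]. For instance
  ∂BG = G − B.
The resulting 6×15 matrix has rank 5, and its Smith normal form has invariant factors (1,1,1,1,1).

The boundary map ∂_2: C_2 → C_1 acts by ∂[p,q,r] = [q,r] − [p,r] + [p,q]. For instance
  ∂BDF = DF − BF + BD,
  ∂ABE = BE − AE + AB.
The 15×10 boundary matrix has rank 10 and Smith normal form diag(1,1,1,1,1,1,1,1,1,2).

Reading off H_k = ker ∂_k / im ∂_{k+1}:

  H_0: rank C_0 − rank ∂_1 = 6 − 5 = 1, and the invariant factors of ∂_1 are all 1, so H_0 = Z.
  H_1: rank ker ∂_1 − rank ∂_2 = (15 − 5) − 10 = 0, and ∂_2 has invariant factor 2 > 1, so H_1 = Z_2.
  H_2: rank ker ∂_2 − rank ∂_3 = (10 − 10) − 0 = 0, and there is no ∂_3, so H_2 = 0.

(K is a triangulation of the real projective plane RP^2.)

Hence the Betti numbers are b_0 = 1, b_1 = 0, b_2 = 0.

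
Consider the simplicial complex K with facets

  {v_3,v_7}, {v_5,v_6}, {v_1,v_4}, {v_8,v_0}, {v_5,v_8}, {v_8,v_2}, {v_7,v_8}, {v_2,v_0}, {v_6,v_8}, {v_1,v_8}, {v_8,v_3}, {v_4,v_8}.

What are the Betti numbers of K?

b_0 = 1, b_1 = 4.

K has 9 vertices, 12 edges.
rank ∂_0 = 0, rank ∂_1 = 8 ⇒ b_0 = 9 − 0 − 8 = 1; all invariant factors of ∂_1 are 1 so no torsion. So H_0 = Z.
rank ∂_1 = 8, rank ∂_2 = 0 ⇒ b_1 = 12 − 8 − 0 = 4. So H_1 = Z^4.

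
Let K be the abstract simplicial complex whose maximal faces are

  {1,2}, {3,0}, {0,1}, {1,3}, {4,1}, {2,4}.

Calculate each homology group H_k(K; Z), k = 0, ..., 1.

Order the vertices as 0 < 1 < 2 < 3 < 4. Listing each simplex with vertices in this order, K has dimension 1 with simplices:

  0-simplices (5): [0], [1], [2], [3], [4]
  1-simplices (6): [0,1], [0,3], [1,2], [1,3], [1,4], [2,4]

giving chain groups C_0 ≅ Z^5, C_1 ≅ Z^6.

Boundary ∂_1: C_1 → C_0 sends each edge [p,q] (with p < q) to q − p. For instance
  ∂[0,3] = [3] − [0].
The 5×6 boundary matrix has rank 4 and Smith normal form diag(1,1,1,1).

From H_k ≅ ker(∂_k) / im(∂_{k+1}) we obtain:

  H_0: rank C_0 − rank ∂_1 = 5 − 4 = 1, and the invariant factors of ∂_1 are all 1, so H_0 ≅ Z.
  H_1: rank ker ∂_1 − rank ∂_2 = (6 − 4) − 0 = 2, and there is no ∂_2, so H_1 ≅ Z^2.

H_0 ≅ Z,  H_1 ≅ Z^2.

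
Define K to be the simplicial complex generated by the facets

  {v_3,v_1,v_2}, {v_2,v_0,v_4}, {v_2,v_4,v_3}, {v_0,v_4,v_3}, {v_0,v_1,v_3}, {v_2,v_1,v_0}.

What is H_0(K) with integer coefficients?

H_0 ≅ Z.

K has 5 vertices, 9 edges, 6 triangles.
rank ∂_0 = 0, rank ∂_1 = 4 ⇒ b_0 = 5 − 0 − 4 = 1; all invariant factors of ∂_1 are 1 so no torsion. So H_0 ≅ Z.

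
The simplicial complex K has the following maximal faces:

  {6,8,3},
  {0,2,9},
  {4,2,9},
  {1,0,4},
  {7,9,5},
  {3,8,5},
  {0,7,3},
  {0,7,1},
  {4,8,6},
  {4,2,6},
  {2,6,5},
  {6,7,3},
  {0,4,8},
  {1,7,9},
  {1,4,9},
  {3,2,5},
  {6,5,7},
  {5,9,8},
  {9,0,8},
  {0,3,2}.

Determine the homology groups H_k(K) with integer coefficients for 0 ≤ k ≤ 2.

Order the vertices as 0 < 1 < 2 < 3 < 4 < 5 < 6 < 7 < 8 < 9. Listing each simplex with vertices in this order, K has dimension 2 with simplices:

  0-simplices (10): [0], [1], [2], [3], [4], [5], [6], [7], [8], [9]
  1-simplices (30): (30 of them)
  2-simplices (20): (20 of them)

Hence C_0 ≅ Z^10, C_1 ≅ Z^30, C_2 ≅ Z^20.

Boundary ∂_1: C_1 → C_0 sends each edge [p,q] (with p < q) to q − p. For instance
  ∂[2,5] = [5] − [2].
This gives a 10×30 integer matrix of rank 9; reducing to Smith normal form yields diagonal entries (1,1,1,1,1,1,1,1,1).

The boundary map ∂_2: C_2 → C_1 sends each 2-simplex [p,q,r] to [q,r] − [p,r] + [p,q]. For instance
  ∂[5,7,9] = [7,9] − [5,9] + [5,7],
  ∂[3,5,8] = [5,8] − [3,8] + [3,5].
This gives a 30×20 integer matrix of rank 20; reducing to Smith normal form yields diagonal entries (1,1,1,1,1,1,1,1,1,1,1,1,1,1,1,1,1,1,1,2).

From H_k ≅ ker(∂_k) / im(∂_{k+1}) we obtain:

  H_0: rank C_0 − rank ∂_1 = 10 − 9 = 1, and the invariant factors of ∂_1 are all 1, so H_0 ≅ Z.
  H_1: rank ker ∂_1 − rank ∂_2 = (30 − 9) − 20 = 1, and ∂_2 has invariant factor 2 > 1, so H_1 ≅ Z ⊕ Z/2Z.
  H_2: rank ker ∂_2 − rank ∂_3 = (20 − 20) − 0 = 0, and there is no ∂_3, so H_2 ≅ 0.

As a check, the Euler characteristic is 10 − 30 + 20 = 0, which agrees with 1 − 1 + 0 = 0.

H_0 ≅ Z,  H_1 ≅ Z ⊕ Z/2Z,  H_2 = 0.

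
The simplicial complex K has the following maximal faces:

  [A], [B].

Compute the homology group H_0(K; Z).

H_0 ≅ Z^2.

We work with the vertex ordering A < B. The simplices of K, each written with vertices in increasing order, are:

  0-simplices (2): A, B

giving chain groups C_0 ≅ Z^2.

Reading off H_k = ker ∂_k / im ∂_{k+1}:

  H_0: rank C_0 − rank ∂_1 = 2 − 0 = 2, and there is no ∂_1, so H_0 ≅ Z^2.

(K is a triangulation of a set of 2 points.)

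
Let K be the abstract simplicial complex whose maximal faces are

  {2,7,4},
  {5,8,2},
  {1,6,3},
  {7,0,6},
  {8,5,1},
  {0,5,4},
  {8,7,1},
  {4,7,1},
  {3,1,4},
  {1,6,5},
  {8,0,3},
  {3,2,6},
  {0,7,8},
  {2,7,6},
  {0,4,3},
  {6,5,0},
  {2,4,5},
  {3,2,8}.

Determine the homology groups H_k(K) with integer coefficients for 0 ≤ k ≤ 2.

Take the total order 0 < 1 < 2 < 3 < 4 < 5 < 6 < 7 < 8 on the vertex set. Then K (dimension 2) consists of the simplices:

  0-simplices (9): [0], [1], [2], [3], [4], [5], [6], [7], [8]
  1-simplices (27): (27 of them)
  2-simplices (18): [0,3,4], [0,3,8], [0,4,5], [0,5,6], [0,6,7], [0,7,8], [1,3,4], [1,3,6], [1,4,7], [1,5,6], [1,5,8], [1,7,8], [2,3,6], [2,3,8], [2,4,5], [2,4,7], [2,5,8], [2,6,7]

giving chain groups C_0 ≅ Z^9, C_1 ≅ Z^27, C_2 ≅ Z^18.

Boundary ∂_1: C_1 → C_0 sends each edge [p,q] (with p < q) to q − p. For instance
  ∂[1,8] = [8] − [1].
The 9×27 boundary matrix has rank 8 and Smith normal form diag(1,1,1,1,1,1,1,1).

∂_2: C_2 → C_1 acts by ∂[p,q,r] = [q,r] − [p,r] + [p,q]. For instance
  ∂[0,7,8] = [7,8] − [0,8] + [0,7],
  ∂[2,3,6] = [3,6] − [2,6] + [2,3].
The resulting 27×18 matrix has rank 17, and its Smith normal form has invariant factors (1,1,1,1,1,1,1,1,1,1,1,1,1,1,1,1,1).

From H_k ≅ ker(∂_k) / im(∂_{k+1}) we obtain:

  H_0: rank C_0 − rank ∂_1 = 9 − 8 = 1, and the invariant factors of ∂_1 are all 1, so H_0 = Z.
  H_1: rank ker ∂_1 − rank ∂_2 = (27 − 8) − 17 = 2, and the invariant factors of ∂_2 are all 1, so H_1 = Z^2.
  H_2: rank ker ∂_2 − rank ∂_3 = (18 − 17) − 0 = 1, and there is no ∂_3, so H_2 = Z.

(K is a triangulation of the torus T^2.)

H_0 = Z,  H_1 = Z^2,  H_2 = Z.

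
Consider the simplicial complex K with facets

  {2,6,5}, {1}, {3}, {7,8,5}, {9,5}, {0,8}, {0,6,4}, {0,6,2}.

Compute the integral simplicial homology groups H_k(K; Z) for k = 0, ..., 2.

H_0 ≅ Z^3,  H_1 ≅ Z,  H_2 = 0.

We work with the vertex ordering 0 < 1 < 2 < 3 < 4 < 5 < 6 < 7 < 8 < 9. The simplices of K, each written with vertices in increasing order, are:

  0-simplices (10): [0], [1], [2], [3], [4], [5], [6], [7], [8], [9]
  1-simplices (12): [0,2], [0,4], [0,6], [0,8], [2,5], [2,6], [4,6], [5,6], [5,7], [5,8], [5,9], [7,8]
  2-simplices (4): [0,2,6], [0,4,6], [2,5,6], [5,7,8]

so the chain groups are C_0 ≅ Z^10, C_1 ≅ Z^12, C_2 ≅ Z^4.

Boundary ∂_1: C_1 → C_0 sends each edge [p,q] (with p < q) to q − p.
As a 10×12 matrix over Z this has rank 7, with invariant factors (1,1,1,1,1,1,1).

∂_2: C_2 → C_1 maps a triangle to the signed sum of its edges. For instance
  ∂[0,4,6] = [4,6] − [0,6] + [0,4],
  ∂[0,2,6] = [2,6] − [0,6] + [0,2].
The resulting 12×4 matrix has rank 4, and its Smith normal form has invariant factors (1,1,1,1).

Computing H_k = (kernel of ∂_k) / (image of ∂_{k+1}):

  H_0: rank C_0 − rank ∂_1 = 10 − 7 = 3, and the invariant factors of ∂_1 are all 1, so H_0 = Z^3.
  H_1: rank ker ∂_1 − rank ∂_2 = (12 − 7) − 4 = 1, and the invariant factors of ∂_2 are all 1, so H_1 = Z.
  H_2: rank ker ∂_2 − rank ∂_3 = (4 − 4) − 0 = 0, and there is no ∂_3, so H_2 = 0.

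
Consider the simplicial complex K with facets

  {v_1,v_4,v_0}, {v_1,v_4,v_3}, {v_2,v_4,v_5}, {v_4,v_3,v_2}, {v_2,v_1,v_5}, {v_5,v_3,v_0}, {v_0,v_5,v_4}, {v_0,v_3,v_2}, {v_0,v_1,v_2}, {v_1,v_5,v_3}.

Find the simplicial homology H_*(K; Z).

Order the vertices as v_0 < v_1 < v_2 < v_3 < v_4 < v_5. Listing each simplex with vertices in this order, K has dimension 2 with simplices:

  0-simplices (6): [v_0], [v_1], [v_2], [v_3], [v_4], [v_5]
  1-simplices (15): (15 of them)
  2-simplices (10): [v_0,v_1,v_2], [v_0,v_1,v_4], [v_0,v_2,v_3], [v_0,v_3,v_5], [v_0,v_4,v_5], [v_1,v_2,v_5], [v_1,v_3,v_4], [v_1,v_3,v_5], [v_2,v_3,v_4], [v_2,v_4,v_5]

so the chain groups are C_0 ≅ Z^6, C_1 ≅ Z^15, C_2 ≅ Z^10.

∂_1: C_1 → C_0 is given by ∂[p,q] = [q] − [p].
The 6×15 boundary matrix has rank 5 and Smith normal form diag(1,1,1,1,1).

∂_2: C_2 → C_1 acts by ∂[p,q,r] = [q,r] − [p,r] + [p,q]. For instance
  ∂[v_2,v_4,v_5] = [v_4,v_5] − [v_2,v_5] + [v_2,v_4],
  ∂[v_2,v_3,v_4] = [v_3,v_4] − [v_2,v_4] + [v_2,v_3].
The resulting 15×10 matrix has rank 10, and its Smith normal form has invariant factors (1,1,1,1,1,1,1,1,1,2).

Computing H_k = (kernel of ∂_k) / (image of ∂_{k+1}):

  H_0: rank C_0 − rank ∂_1 = 6 − 5 = 1, and the invariant factors of ∂_1 are all 1, so H_0 = Z.
  H_1: rank ker ∂_1 − rank ∂_2 = (15 − 5) − 10 = 0, and ∂_2 has invariant factor 2 > 1, so H_1 = Z/2Z.
  H_2: rank ker ∂_2 − rank ∂_3 = (10 − 10) − 0 = 0, and there is no ∂_3, so H_2 = 0.

H_0 = Z,  H_1 = Z/2Z,  H_2 = 0.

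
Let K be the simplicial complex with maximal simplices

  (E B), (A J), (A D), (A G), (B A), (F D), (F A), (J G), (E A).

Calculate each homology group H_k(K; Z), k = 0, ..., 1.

Take the total order A < B < D < E < F < G < J on the vertex set. Then K (dimension 1) consists of the simplices:

  0-simplices (7): A, B, D, E, F, G, J
  1-simplices (9): AB, AD, AE, AF, AG, AJ, BE, DF, GJ

giving chain groups C_0 ≅ Z^7, C_1 ≅ Z^9.

The boundary map ∂_1: C_1 → C_0 sends each edge [p,q] (with p < q) to q − p. For instance
  ∂AG = G − A.
As a 7×9 matrix over Z this has rank 6, with invariant factors (1,1,1,1,1,1).

Reading off H_k = ker ∂_k / im ∂_{k+1}:

  H_0: rank C_0 − rank ∂_1 = 7 − 6 = 1, and the invariant factors of ∂_1 are all 1, so H_0 = Z.
  H_1: rank ker ∂_1 − rank ∂_2 = (9 − 6) − 0 = 3, and there is no ∂_2, so H_1 = Z^3.

As a check, the Euler characteristic is 7 − 9 = -2, which agrees with 1 − 3 = -2.

H_0 ≅ Z,  H_1 ≅ Z^3.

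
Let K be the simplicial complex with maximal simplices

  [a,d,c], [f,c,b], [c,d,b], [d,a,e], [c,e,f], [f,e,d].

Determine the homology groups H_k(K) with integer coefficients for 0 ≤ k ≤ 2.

Fix the vertex order a < b < c < d < e < f and write every simplex with vertices in increasing order. Then dim K = 2 and the simplices of K are:

  0-simplices (6): a, b, c, d, e, f
  1-simplices (12): ac, ad, ae, bc, bd, bf, cd, ce, cf, de, df, ef
  2-simplices (6): acd, ade, bcd, bcf, cef, def

Hence C_0 ≅ Z^6, C_1 ≅ Z^12, C_2 ≅ Z^6.

The boundary map ∂_1: C_1 → C_0 is given by ∂[p,q] = [q] − [p]. For instance
  ∂bd = d − b.
The resulting 6×12 matrix has rank 5, and its Smith normal form has invariant factors (1,1,1,1,1).

The boundary map ∂_2: C_2 → C_1 acts by ∂[p,q,r] = [q,r] − [p,r] + [p,q]. For instance
  ∂acd = cd − ad + ac,
  ∂def = ef − df + de.
This gives a 12×6 integer matrix of rank 6; reducing to Smith normal form yields diagonal entries (1,1,1,1,1,1).

From H_k ≅ ker(∂_k) / im(∂_{k+1}) we obtain:

  H_0: rank C_0 − rank ∂_1 = 6 − 5 = 1, and the invariant factors of ∂_1 are all 1, so H_0 ≅ Z.
  H_1: rank ker ∂_1 − rank ∂_2 = (12 − 5) − 6 = 1, and the invariant factors of ∂_2 are all 1, so H_1 ≅ Z.
  H_2: rank ker ∂_2 − rank ∂_3 = (6 − 6) − 0 = 0, and there is no ∂_3, so H_2 ≅ 0.

As a check, the Euler characteristic is 6 − 12 + 6 = 0, which agrees with 1 − 1 + 0 = 0.
(K is a triangulation of the cylinder S^1 x I.)

H_0 = Z,  H_1 = Z,  H_2 = 0.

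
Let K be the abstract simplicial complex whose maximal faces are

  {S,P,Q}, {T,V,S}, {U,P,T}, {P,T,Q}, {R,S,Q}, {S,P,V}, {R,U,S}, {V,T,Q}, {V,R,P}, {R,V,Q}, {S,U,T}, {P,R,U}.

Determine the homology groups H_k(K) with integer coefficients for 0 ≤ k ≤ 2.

Fix the vertex order P < Q < R < S < T < U < V and write every simplex with vertices in increasing order. Then dim K = 2 and the simplices of K are:

  0-simplices (7): P, Q, R, S, T, U, V
  1-simplices (18): PQ, PR, PS, PT, PU, PV, QR, QS, QT, QV, RS, RU, RV, ST, SU, SV, TU, TV
  2-simplices (12): PQS, PQT, PRU, PRV, PSV, PTU, QRS, QRV, QTV, RSU, STU, STV

giving chain groups C_0 ≅ Z^7, C_1 ≅ Z^18, C_2 ≅ Z^12.

∂_1: C_1 → C_0 is given by ∂[p,q] = [q] − [p]. For instance
  ∂SV = V − S.
This gives a 7×18 integer matrix of rank 6; reducing to Smith normal form yields diagonal entries (1,1,1,1,1,1).

The boundary map ∂_2: C_2 → C_1 acts by ∂[p,q,r] = [q,r] − [p,r] + [p,q]. For instance
  ∂STU = TU − SU + ST,
  ∂PTU = TU − PU + PT.
This gives a 18×12 integer matrix of rank 12; reducing to Smith normal form yields diagonal entries (1,1,1,1,1,1,1,1,1,1,1,2).

From H_k ≅ ker(∂_k) / im(∂_{k+1}) we obtain:

  H_0: rank C_0 − rank ∂_1 = 7 − 6 = 1, and the invariant factors of ∂_1 are all 1, so H_0 ≅ Z.
  H_1: rank ker ∂_1 − rank ∂_2 = (18 − 6) − 12 = 0, and ∂_2 has invariant factor 2 > 1, so H_1 ≅ Z/2Z.
  H_2: rank ker ∂_2 − rank ∂_3 = (12 − 12) − 0 = 0, and there is no ∂_3, so H_2 ≅ 0.

As a check, the Euler characteristic is 7 − 18 + 12 = 1, which agrees with 1 − 0 + 0 = 1.
(K is a triangulation of the real projective plane RP^2.)

H_0 = Z,  H_1 = Z/2Z,  H_2 = 0.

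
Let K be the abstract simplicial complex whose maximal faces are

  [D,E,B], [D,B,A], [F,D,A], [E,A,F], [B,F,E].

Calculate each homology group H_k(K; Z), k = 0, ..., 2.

Take the total order A < B < D < E < F on the vertex set. Then K (dimension 2) consists of the simplices:

  0-simplices (5): A, B, D, E, F
  1-simplices (10): AB, AD, AE, AF, BD, BE, BF, DE, DF, EF
  2-simplices (5): ABD, ADF, AEF, BDE, BEF

so the chain groups are C_0 ≅ Z^5, C_1 ≅ Z^10, C_2 ≅ Z^5.

Boundary ∂_1: C_1 → C_0 is given by ∂[p,q] = [q] − [p].
The resulting 5×10 matrix has rank 4, and its Smith normal form has invariant factors (1,1,1,1).

The boundary map ∂_2: C_2 → C_1 maps a triangle to the signed sum of its edges. For instance
  ∂BDE = DE − BE + BD,
  ∂ADF = DF − AF + AD.
The resulting 10×5 matrix has rank 5, and its Smith normal form has invariant factors (1,1,1,1,1).

From H_k ≅ ker(∂_k) / im(∂_{k+1}) we obtain:

  H_0: rank C_0 − rank ∂_1 = 5 − 4 = 1, and the invariant factors of ∂_1 are all 1, so H_0 = Z.
  H_1: rank ker ∂_1 − rank ∂_2 = (10 − 4) − 5 = 1, and the invariant factors of ∂_2 are all 1, so H_1 = Z.
  H_2: rank ker ∂_2 − rank ∂_3 = (5 − 5) − 0 = 0, and there is no ∂_3, so H_2 = 0.

(K is a triangulation of the Möbius band.)

H_0 = Z,  H_1 = Z,  H_2 = 0.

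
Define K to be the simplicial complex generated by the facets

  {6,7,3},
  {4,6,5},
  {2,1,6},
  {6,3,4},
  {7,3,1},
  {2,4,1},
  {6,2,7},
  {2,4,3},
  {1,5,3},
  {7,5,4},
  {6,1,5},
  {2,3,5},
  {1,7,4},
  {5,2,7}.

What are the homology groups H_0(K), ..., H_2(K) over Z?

Take the total order 1 < 2 < 3 < 4 < 5 < 6 < 7 on the vertex set. Then K (dimension 2) consists of the simplices:

  0-simplices (7): [1], [2], [3], [4], [5], [6], [7]
  1-simplices (21): [1,2], [1,3], [1,4], [1,5], [1,6], [1,7], [2,3], [2,4], [2,5], [2,6], [2,7], [3,4], [3,5], [3,6], [3,7], [4,5], [4,6], [4,7], [5,6], [5,7], [6,7]
  2-simplices (14): [1,2,4], [1,2,6], [1,3,5], [1,3,7], [1,4,7], [1,5,6], [2,3,4], [2,3,5], [2,5,7], [2,6,7], [3,4,6], [3,6,7], [4,5,6], [4,5,7]

Hence C_0 ≅ Z^7, C_1 ≅ Z^21, C_2 ≅ Z^14.

The boundary map ∂_1: C_1 → C_0 sends each edge [p,q] (with p < q) to q − p.
The 7×21 boundary matrix has rank 6 and Smith normal form diag(1,1,1,1,1,1).

The boundary map ∂_2: C_2 → C_1 acts by ∂[p,q,r] = [q,r] − [p,r] + [p,q]. For instance
  ∂[1,2,4] = [2,4] − [1,4] + [1,2],
  ∂[1,4,7] = [4,7] − [1,7] + [1,4].
As a 21×14 matrix over Z this has rank 13, with invariant factors (1,1,1,1,1,1,1,1,1,1,1,1,1).

Reading off H_k = ker ∂_k / im ∂_{k+1}:

  H_0: rank C_0 − rank ∂_1 = 7 − 6 = 1, and the invariant factors of ∂_1 are all 1, so H_0 ≅ Z.
  H_1: rank ker ∂_1 − rank ∂_2 = (21 − 6) − 13 = 2, and the invariant factors of ∂_2 are all 1, so H_1 ≅ Z^2.
  H_2: rank ker ∂_2 − rank ∂_3 = (14 − 13) − 0 = 1, and there is no ∂_3, so H_2 ≅ Z.

H_0 ≅ Z,  H_1 ≅ Z^2,  H_2 ≅ Z.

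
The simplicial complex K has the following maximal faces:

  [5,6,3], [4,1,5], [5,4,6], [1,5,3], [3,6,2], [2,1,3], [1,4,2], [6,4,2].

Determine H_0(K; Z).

Take the total order 1 < 2 < 3 < 4 < 5 < 6 on the vertex set. Then K (dimension 2) consists of the simplices:

  0-simplices (6): [1], [2], [3], [4], [5], [6]
  1-simplices (12): [1,2], [1,3], [1,4], [1,5], [2,3], [2,4], [2,6], [3,5], [3,6], [4,5], [4,6], [5,6]
  2-simplices (8): [1,2,3], [1,2,4], [1,3,5], [1,4,5], [2,3,6], [2,4,6], [3,5,6], [4,5,6]

giving chain groups C_0 ≅ Z^6, C_1 ≅ Z^12, C_2 ≅ Z^8.

Boundary ∂_1: C_1 → C_0 is given by ∂[p,q] = [q] − [p]. For instance
  ∂[1,2] = [2] − [1].
The resulting 6×12 matrix has rank 5, and its Smith normal form has invariant factors (1,1,1,1,1).

Boundary ∂_2: C_2 → C_1 maps a triangle to the signed sum of its edges. For instance
  ∂[1,2,3] = [2,3] − [1,3] + [1,2],
  ∂[1,4,5] = [4,5] − [1,5] + [1,4].
This gives a 12×8 integer matrix of rank 7; reducing to Smith normal form yields diagonal entries (1,1,1,1,1,1,1).

Reading off H_k = ker ∂_k / im ∂_{k+1}:

  H_0: rank C_0 − rank ∂_1 = 6 − 5 = 1, and the invariant factors of ∂_1 are all 1, so H_0 = Z.

H_0 = Z.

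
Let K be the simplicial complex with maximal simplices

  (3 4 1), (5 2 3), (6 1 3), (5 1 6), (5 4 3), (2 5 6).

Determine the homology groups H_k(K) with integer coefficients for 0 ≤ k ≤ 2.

H_0 ≅ Z,  H_1 ≅ Z,  H_2 = 0.

Fix the vertex order 1 < 2 < 3 < 4 < 5 < 6 and write every simplex with vertices in increasing order. Then dim K = 2 and the simplices of K are:

  0-simplices (6): [1], [2], [3], [4], [5], [6]
  1-simplices (12): [1,3], [1,4], [1,5], [1,6], [2,3], [2,5], [2,6], [3,4], [3,5], [3,6], [4,5], [5,6]
  2-simplices (6): [1,3,4], [1,3,6], [1,5,6], [2,3,5], [2,5,6], [3,4,5]

so the chain groups are C_0 ≅ Z^6, C_1 ≅ Z^12, C_2 ≅ Z^6.

The boundary map ∂_1: C_1 → C_0 is given by ∂[p,q] = [q] − [p]. For instance
  ∂[1,5] = [5] − [1].
As a 6×12 matrix over Z this has rank 5, with invariant factors (1,1,1,1,1).

The boundary map ∂_2: C_2 → C_1 acts by ∂[p,q,r] = [q,r] − [p,r] + [p,q]. For instance
  ∂[1,3,6] = [3,6] − [1,6] + [1,3],
  ∂[2,5,6] = [5,6] − [2,6] + [2,5].
The 12×6 boundary matrix has rank 6 and Smith normal form diag(1,1,1,1,1,1).

Reading off H_k = ker ∂_k / im ∂_{k+1}:

  H_0: rank C_0 − rank ∂_1 = 6 − 5 = 1, and the invariant factors of ∂_1 are all 1, so H_0 = Z.
  H_1: rank ker ∂_1 − rank ∂_2 = (12 − 5) − 6 = 1, and the invariant factors of ∂_2 are all 1, so H_1 = Z.
  H_2: rank ker ∂_2 − rank ∂_3 = (6 − 6) − 0 = 0, and there is no ∂_3, so H_2 = 0.

(K is a triangulation of the cylinder S^1 x I.)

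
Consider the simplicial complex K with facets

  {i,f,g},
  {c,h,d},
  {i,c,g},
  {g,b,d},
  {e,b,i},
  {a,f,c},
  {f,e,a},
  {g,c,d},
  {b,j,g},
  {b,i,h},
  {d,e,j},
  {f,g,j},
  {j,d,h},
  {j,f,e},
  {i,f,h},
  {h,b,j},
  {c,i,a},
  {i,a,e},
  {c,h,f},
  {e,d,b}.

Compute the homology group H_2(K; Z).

H_2 ≅ 0.

We work with the vertex ordering a < b < c < d < e < f < g < h < i < j. The simplices of K, each written with vertices in increasing order, are:

  0-simplices (10): a, b, c, d, e, f, g, h, i, j
  1-simplices (30): ac, ae, af, ai, bd, be, bg, bh, bi, bj, cd, cf, cg, ch, ci, de, dg, dh, dj, ef, ei, ej, fg, fh, fi, fj, gi, gj, hi, hj
  2-simplices (20): acf, aci, aef, aei, bde, bdg, bei, bgj, bhi, bhj, cdg, cdh, cfh, cgi, dej, dhj, efj, fgi, fgj, fhi

Hence C_0 ≅ Z^10, C_1 ≅ Z^30, C_2 ≅ Z^20.

The boundary map ∂_1: C_1 → C_0 is given by ∂[p,q] = [q] − [p]. For instance
  ∂cg = g − c.
The resulting 10×30 matrix has rank 9, and its Smith normal form has invariant factors (1,1,1,1,1,1,1,1,1).

∂_2: C_2 → C_1 maps a triangle to the signed sum of its edges. For instance
  ∂bde = de − be + bd,
  ∂fhi = hi − fi + fh.
As a 30×20 matrix over Z this has rank 20, with invariant factors (1,1,1,1,1,1,1,1,1,1,1,1,1,1,1,1,1,1,1,2).

From H_k ≅ ker(∂_k) / im(∂_{k+1}) we obtain:

  H_2: rank ker ∂_2 − rank ∂_3 = (20 − 20) − 0 = 0, and there is no ∂_3, so H_2 = 0.

(K is a triangulation of the Klein bottle.)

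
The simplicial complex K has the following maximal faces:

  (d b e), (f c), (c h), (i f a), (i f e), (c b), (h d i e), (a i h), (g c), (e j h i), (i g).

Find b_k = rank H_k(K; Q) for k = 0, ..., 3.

b_0 = 1, b_1 = 3, b_2 = 0, b_3 = 0.

Order the vertices as a < b < c < d < e < f < g < h < i < j. Listing each simplex with vertices in this order, K has dimension 3 with simplices:

  0-simplices (10): a, b, c, d, e, f, g, h, i, j
  1-simplices (21): af, ah, ai, bc, bd, be, cf, cg, ch, de, dh, di, ef, eh, ei, ej, fi, gi, hi, hj, ij
  2-simplices (11): afi, ahi, bde, deh, dei, dhi, efi, ehi, ehj, eij, hij
  3-simplices (2): dehi, ehij

so the chain groups are C_0 ≅ Z^10, C_1 ≅ Z^21, C_2 ≅ Z^11, C_3 ≅ Z^2.

∂_1: C_1 → C_0 maps an edge to its endpoints' difference, ∂[p,q] = q − p. For instance
  ∂hj = j − h.
The resulting 10×21 matrix has rank 9, and its Smith normal form has invariant factors (1,1,1,1,1,1,1,1,1).

Boundary ∂_2: C_2 → C_1 maps a triangle to the signed sum of its edges. For instance
  ∂dhi = hi − di + dh,
  ∂ahi = hi − ai + ah.
The 21×11 boundary matrix has rank 9 and Smith normal form diag(1,1,1,1,1,1,1,1,1).

The boundary map ∂_3: C_3 → C_2 sends each 3-simplex σ to the alternating sum Σ_i (−1)^i (σ with its i-th vertex removed). For instance
  ∂dehi = ehi − dhi + dei − deh,
  ∂ehij = hij − eij + ehj − ehi.
The resulting 11×2 matrix has rank 2, and its Smith normal form has invariant factors (1,1).

From H_k ≅ ker(∂_k) / im(∂_{k+1}) we obtain:

  H_0: rank C_0 − rank ∂_1 = 10 − 9 = 1, and the invariant factors of ∂_1 are all 1, so H_0 = Z.
  H_1: rank ker ∂_1 − rank ∂_2 = (21 − 9) − 9 = 3, and the invariant factors of ∂_2 are all 1, so H_1 = Z^3.
  H_2: rank ker ∂_2 − rank ∂_3 = (11 − 9) − 2 = 0, and the invariant factors of ∂_3 are all 1, so H_2 = 0.
  H_3: rank ker ∂_3 − rank ∂_4 = (2 − 2) − 0 = 0, and there is no ∂_4, so H_3 = 0.

As a check, the Euler characteristic is 10 − 21 + 11 − 2 = -2, which agrees with 1 − 3 + 0 − 0 = -2.

Hence the Betti numbers are b_0 = 1, b_1 = 3, b_2 = 0, b_3 = 0.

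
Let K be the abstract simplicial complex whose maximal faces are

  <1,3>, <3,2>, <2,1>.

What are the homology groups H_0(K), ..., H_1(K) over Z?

H_0 ≅ Z,  H_1 ≅ Z.

Take the total order 1 < 2 < 3 on the vertex set. Then K (dimension 1) consists of the simplices:

  0-simplices (3): [1], [2], [3]
  1-simplices (3): [1,2], [1,3], [2,3]

Hence C_0 ≅ Z^3, C_1 ≅ Z^3.

The boundary map ∂_1: C_1 → C_0 is given by ∂[p,q] = [q] − [p]. For instance
  ∂[1,2] = [2] − [1].
As a 3×3 matrix over Z this has rank 2, with invariant factors (1,1).

Reading off H_k = ker ∂_k / im ∂_{k+1}:

  H_0: rank C_0 − rank ∂_1 = 3 − 2 = 1, and the invariant factors of ∂_1 are all 1, so H_0 ≅ Z.
  H_1: rank ker ∂_1 − rank ∂_2 = (3 − 2) − 0 = 1, and there is no ∂_2, so H_1 ≅ Z.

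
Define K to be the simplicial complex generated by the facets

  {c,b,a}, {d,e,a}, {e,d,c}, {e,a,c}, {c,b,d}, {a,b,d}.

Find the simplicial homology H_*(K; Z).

H_0 = Z,  H_1 = 0,  H_2 = Z.

Take the total order a < b < c < d < e on the vertex set. Then K (dimension 2) consists of the simplices:

  0-simplices (5): a, b, c, d, e
  1-simplices (9): ab, ac, ad, ae, bc, bd, cd, ce, de
  2-simplices (6): abc, abd, ace, ade, bcd, cde

Hence C_0 ≅ Z^5, C_1 ≅ Z^9, C_2 ≅ Z^6.

∂_1: C_1 → C_0 maps an edge to its endpoints' difference, ∂[p,q] = q − p. For instance
  ∂ac = c − a.
This gives a 5×9 integer matrix of rank 4; reducing to Smith normal form yields diagonal entries (1,1,1,1).

∂_2: C_2 → C_1 acts by ∂[p,q,r] = [q,r] − [p,r] + [p,q]. For instance
  ∂abd = bd − ad + ab,
  ∂ade = de − ae + ad.
The resulting 9×6 matrix has rank 5, and its Smith normal form has invariant factors (1,1,1,1,1).

Now H_k = ker ∂_k / im ∂_{k+1}, so:

  H_0: rank C_0 − rank ∂_1 = 5 − 4 = 1, and the invariant factors of ∂_1 are all 1, so H_0 ≅ Z.
  H_1: rank ker ∂_1 − rank ∂_2 = (9 − 4) − 5 = 0, and the invariant factors of ∂_2 are all 1, so H_1 ≅ 0.
  H_2: rank ker ∂_2 − rank ∂_3 = (6 − 5) − 0 = 1, and there is no ∂_3, so H_2 ≅ Z.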